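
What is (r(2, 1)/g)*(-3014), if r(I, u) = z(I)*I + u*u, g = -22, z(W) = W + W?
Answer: 1233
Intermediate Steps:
z(W) = 2*W
r(I, u) = u² + 2*I² (r(I, u) = (2*I)*I + u*u = 2*I² + u² = u² + 2*I²)
(r(2, 1)/g)*(-3014) = ((1² + 2*2²)/(-22))*(-3014) = ((1 + 2*4)*(-1/22))*(-3014) = ((1 + 8)*(-1/22))*(-3014) = (9*(-1/22))*(-3014) = -9/22*(-3014) = 1233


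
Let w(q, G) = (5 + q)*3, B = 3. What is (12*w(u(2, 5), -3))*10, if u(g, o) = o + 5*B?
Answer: 9000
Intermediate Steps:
u(g, o) = 15 + o (u(g, o) = o + 5*3 = o + 15 = 15 + o)
w(q, G) = 15 + 3*q
(12*w(u(2, 5), -3))*10 = (12*(15 + 3*(15 + 5)))*10 = (12*(15 + 3*20))*10 = (12*(15 + 60))*10 = (12*75)*10 = 900*10 = 9000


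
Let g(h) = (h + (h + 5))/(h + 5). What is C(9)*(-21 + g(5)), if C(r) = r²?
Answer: -3159/2 ≈ -1579.5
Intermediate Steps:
g(h) = (5 + 2*h)/(5 + h) (g(h) = (h + (5 + h))/(5 + h) = (5 + 2*h)/(5 + h))
C(9)*(-21 + g(5)) = 9²*(-21 + (5 + 2*5)/(5 + 5)) = 81*(-21 + (5 + 10)/10) = 81*(-21 + (⅒)*15) = 81*(-21 + 3/2) = 81*(-39/2) = -3159/2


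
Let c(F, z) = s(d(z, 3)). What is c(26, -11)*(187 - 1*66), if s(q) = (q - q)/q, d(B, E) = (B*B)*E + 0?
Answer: 0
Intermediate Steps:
d(B, E) = E*B² (d(B, E) = B²*E + 0 = E*B² + 0 = E*B²)
s(q) = 0 (s(q) = 0/q = 0)
c(F, z) = 0
c(26, -11)*(187 - 1*66) = 0*(187 - 1*66) = 0*(187 - 66) = 0*121 = 0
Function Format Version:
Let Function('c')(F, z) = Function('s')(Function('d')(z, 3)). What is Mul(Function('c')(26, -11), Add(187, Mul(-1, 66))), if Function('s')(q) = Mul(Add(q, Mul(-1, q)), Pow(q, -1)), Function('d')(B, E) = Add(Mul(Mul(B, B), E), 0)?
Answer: 0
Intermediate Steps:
Function('d')(B, E) = Mul(E, Pow(B, 2)) (Function('d')(B, E) = Add(Mul(Pow(B, 2), E), 0) = Add(Mul(E, Pow(B, 2)), 0) = Mul(E, Pow(B, 2)))
Function('s')(q) = 0 (Function('s')(q) = Mul(0, Pow(q, -1)) = 0)
Function('c')(F, z) = 0
Mul(Function('c')(26, -11), Add(187, Mul(-1, 66))) = Mul(0, Add(187, Mul(-1, 66))) = Mul(0, Add(187, -66)) = Mul(0, 121) = 0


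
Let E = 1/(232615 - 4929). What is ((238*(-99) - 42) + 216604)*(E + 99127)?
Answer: 2177988606869500/113843 ≈ 1.9131e+10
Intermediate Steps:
E = 1/227686 ≈ 4.3920e-6
((238*(-99) - 42) + 216604)*(E + 99127) = ((238*(-99) - 42) + 216604)*(1/227686 + 99127) = ((-23562 - 42) + 216604)*(22569830123/227686) = (-23604 + 216604)*(22569830123/227686) = 193000*(22569830123/227686) = 2177988606869500/113843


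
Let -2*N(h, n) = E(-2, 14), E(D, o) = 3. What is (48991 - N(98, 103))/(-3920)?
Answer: -19597/1568 ≈ -12.498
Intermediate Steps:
N(h, n) = -3/2 (N(h, n) = -1/2*3 = -3/2)
(48991 - N(98, 103))/(-3920) = (48991 - 1*(-3/2))/(-3920) = (48991 + 3/2)*(-1/3920) = (97985/2)*(-1/3920) = -19597/1568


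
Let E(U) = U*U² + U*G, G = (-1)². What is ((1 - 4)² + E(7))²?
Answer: 128881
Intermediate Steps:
G = 1
E(U) = U + U³ (E(U) = U*U² + U*1 = U³ + U = U + U³)
((1 - 4)² + E(7))² = ((1 - 4)² + (7 + 7³))² = ((-3)² + (7 + 343))² = (9 + 350)² = 359² = 128881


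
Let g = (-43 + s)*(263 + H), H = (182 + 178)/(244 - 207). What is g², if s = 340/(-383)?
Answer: 28770815149705161/200817241 ≈ 1.4327e+8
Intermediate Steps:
s = -340/383 (s = 340*(-1/383) = -340/383 ≈ -0.88773)
H = 360/37 ≈ 9.7297
g = -169619619/14171 (g = (-43 - 340/383)*(263 + 360/37) = -16809/383*10091/37 = -169619619/14171 ≈ -11969.)
g² = (-169619619/14171)² = 28770815149705161/200817241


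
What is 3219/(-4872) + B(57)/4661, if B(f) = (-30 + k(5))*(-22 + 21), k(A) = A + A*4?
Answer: -172177/261016 ≈ -0.65964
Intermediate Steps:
k(A) = 5*A (k(A) = A + 4*A = 5*A)
B(f) = 5 (B(f) = (-30 + 5*5)*(-22 + 21) = (-30 + 25)*(-1) = -5*(-1) = 5)
3219/(-4872) + B(57)/4661 = 3219/(-4872) + 5/4661 = 3219*(-1/4872) + 5*(1/4661) = -37/56 + 5/4661 = -172177/261016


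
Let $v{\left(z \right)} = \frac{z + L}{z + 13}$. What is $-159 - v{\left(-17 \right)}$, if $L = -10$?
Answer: $- \frac{663}{4} \approx -165.75$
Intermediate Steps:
$v{\left(z \right)} = \frac{-10 + z}{13 + z}$ ($v{\left(z \right)} = \frac{z - 10}{z + 13} = \frac{-10 + z}{13 + z}$)
$-159 - v{\left(-17 \right)} = -159 - \frac{-10 - 17}{13 - 17} = -159 - \frac{1}{-4} \left(-27\right) = -159 - \left(- \frac{1}{4}\right) \left(-27\right) = -159 - \frac{27}{4} = - \frac{663}{4}$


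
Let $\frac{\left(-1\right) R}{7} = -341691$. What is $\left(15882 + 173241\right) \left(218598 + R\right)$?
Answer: $493693298505$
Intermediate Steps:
$R = 2391837$ ($R = \left(-7\right) \left(-341691\right) = 2391837$)
$\left(15882 + 173241\right) \left(218598 + R\right) = \left(15882 + 173241\right) \left(218598 + 2391837\right) = 189123 \cdot 2610435 = 493693298505$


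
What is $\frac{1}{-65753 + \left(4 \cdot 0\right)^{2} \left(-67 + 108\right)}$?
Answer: $- \frac{1}{65753} \approx -1.5208 \cdot 10^{-5}$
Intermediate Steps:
$\frac{1}{-65753 + \left(4 \cdot 0\right)^{2} \left(-67 + 108\right)} = \frac{1}{-65753 + 0^{2} \cdot 41} = \frac{1}{-65753 + 0 \cdot 41} = \frac{1}{-65753 + 0} = \frac{1}{-65753} = - \frac{1}{65753}$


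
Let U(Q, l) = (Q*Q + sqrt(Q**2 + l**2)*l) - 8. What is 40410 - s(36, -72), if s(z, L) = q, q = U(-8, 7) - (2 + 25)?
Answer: 40381 - 7*sqrt(113) ≈ 40307.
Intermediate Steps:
U(Q, l) = -8 + Q**2 + l*sqrt(Q**2 + l**2) (U(Q, l) = (Q**2 + l*sqrt(Q**2 + l**2)) - 8 = -8 + Q**2 + l*sqrt(Q**2 + l**2))
q = 29 + 7*sqrt(113) (q = (-8 + (-8)**2 + 7*sqrt((-8)**2 + 7**2)) - (2 + 25) = (-8 + 64 + 7*sqrt(64 + 49)) - 1*27 = (-8 + 64 + 7*sqrt(113)) - 27 = (56 + 7*sqrt(113)) - 27 = 29 + 7*sqrt(113) ≈ 103.41)
s(z, L) = 29 + 7*sqrt(113)
40410 - s(36, -72) = 40410 - (29 + 7*sqrt(113)) = 40410 + (-29 - 7*sqrt(113)) = 40381 - 7*sqrt(113)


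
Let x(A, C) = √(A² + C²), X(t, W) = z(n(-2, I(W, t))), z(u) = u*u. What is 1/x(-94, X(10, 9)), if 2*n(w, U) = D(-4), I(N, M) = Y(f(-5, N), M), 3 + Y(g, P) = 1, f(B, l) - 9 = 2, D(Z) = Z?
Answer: √2213/4426 ≈ 0.010629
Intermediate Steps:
f(B, l) = 11 (f(B, l) = 9 + 2 = 11)
Y(g, P) = -2 (Y(g, P) = -3 + 1 = -2)
I(N, M) = -2
n(w, U) = -2 (n(w, U) = (½)*(-4) = -2)
z(u) = u²
X(t, W) = 4 (X(t, W) = (-2)² = 4)
1/x(-94, X(10, 9)) = 1/(√((-94)² + 4²)) = 1/(√(8836 + 16)) = 1/(√8852) = 1/(2*√2213) = √2213/4426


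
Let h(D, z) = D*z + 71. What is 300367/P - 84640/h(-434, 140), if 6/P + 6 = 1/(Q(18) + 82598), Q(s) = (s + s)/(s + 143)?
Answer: -1454477941897505189/4842368270076 ≈ -3.0037e+5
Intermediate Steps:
Q(s) = 2*s/(143 + s) (Q(s) = (2*s)/(143 + s) = 2*s/(143 + s))
h(D, z) = 71 + D*z
P = -79789884/79789723 (P = 6/(-6 + 1/(2*18/(143 + 18) + 82598)) = 6/(-6 + 1/(2*18/161 + 82598)) = 6/(-6 + 1/(2*18*(1/161) + 82598)) = 6/(-6 + 1/(36/161 + 82598)) = 6/(-6 + 1/(13298314/161)) = 6/(-6 + 161/13298314) = 6/(-79789723/13298314) = 6*(-13298314/79789723) = -79789884/79789723 ≈ -1.0000)
300367/P - 84640/h(-434, 140) = 300367/(-79789884/79789723) - 84640/(71 - 434*140) = 300367*(-79789723/79789884) - 84640/(71 - 60760) = -23966199728341/79789884 - 84640/(-60689) = -23966199728341/79789884 - 84640*(-1/60689) = -23966199728341/79789884 + 84640/60689 = -1454477941897505189/4842368270076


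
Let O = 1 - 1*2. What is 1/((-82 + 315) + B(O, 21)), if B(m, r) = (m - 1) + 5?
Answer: 1/236 ≈ 0.0042373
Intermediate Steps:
O = -1 (O = 1 - 2 = -1)
B(m, r) = 4 + m (B(m, r) = (-1 + m) + 5 = 4 + m)
1/((-82 + 315) + B(O, 21)) = 1/((-82 + 315) + (4 - 1)) = 1/(233 + 3) = 1/236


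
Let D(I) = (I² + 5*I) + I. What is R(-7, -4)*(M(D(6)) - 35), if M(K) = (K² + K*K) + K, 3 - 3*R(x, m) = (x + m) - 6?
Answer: 208100/3 ≈ 69367.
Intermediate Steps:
D(I) = I² + 6*I
R(x, m) = 3 - m/3 - x/3 (R(x, m) = 1 - ((x + m) - 6)/3 = 1 - ((m + x) - 6)/3 = 1 - (-6 + m + x)/3 = 1 + (2 - m/3 - x/3) = 3 - m/3 - x/3)
M(K) = K + 2*K² (M(K) = (K² + K²) + K = 2*K² + K = K + 2*K²)
R(-7, -4)*(M(D(6)) - 35) = (3 - ⅓*(-4) - ⅓*(-7))*((6*(6 + 6))*(1 + 2*(6*(6 + 6))) - 35) = (3 + 4/3 + 7/3)*((6*12)*(1 + 2*(6*12)) - 35) = 20*(72*(1 + 2*72) - 35)/3 = 20*(72*(1 + 144) - 35)/3 = 20*(72*145 - 35)/3 = 20*(10440 - 35)/3 = (20/3)*10405 = 208100/3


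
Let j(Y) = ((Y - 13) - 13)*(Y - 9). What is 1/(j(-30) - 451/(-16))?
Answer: 16/35395 ≈ 0.00045204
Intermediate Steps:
j(Y) = (-26 + Y)*(-9 + Y) (j(Y) = ((-13 + Y) - 13)*(-9 + Y) = (-26 + Y)*(-9 + Y))
1/(j(-30) - 451/(-16)) = 1/((234 + (-30)² - 35*(-30)) - 451/(-16)) = 1/((234 + 900 + 1050) - 451*(-1/16)) = 1/(2184 + 451/16) = 1/(35395/16) = 16/35395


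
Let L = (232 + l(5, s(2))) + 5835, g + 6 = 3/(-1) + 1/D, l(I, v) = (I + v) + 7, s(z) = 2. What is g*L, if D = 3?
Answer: -52702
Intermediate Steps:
l(I, v) = 7 + I + v
g = -26/3 (g = -6 + (3/(-1) + 1/3) = -6 + (3*(-1) + 1*(1/3)) = -6 + (-3 + 1/3) = -6 - 8/3 = -26/3 ≈ -8.6667)
L = 6081 (L = (232 + (7 + 5 + 2)) + 5835 = (232 + 14) + 5835 = 246 + 5835 = 6081)
g*L = -26/3*6081 = -52702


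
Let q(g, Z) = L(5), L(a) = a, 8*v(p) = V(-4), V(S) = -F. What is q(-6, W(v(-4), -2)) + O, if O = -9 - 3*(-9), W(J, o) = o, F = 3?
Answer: 23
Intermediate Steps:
V(S) = -3 (V(S) = -1*3 = -3)
v(p) = -3/8 (v(p) = (1/8)*(-3) = -3/8)
q(g, Z) = 5
O = 18 (O = -9 + 27 = 18)
q(-6, W(v(-4), -2)) + O = 5 + 18 = 23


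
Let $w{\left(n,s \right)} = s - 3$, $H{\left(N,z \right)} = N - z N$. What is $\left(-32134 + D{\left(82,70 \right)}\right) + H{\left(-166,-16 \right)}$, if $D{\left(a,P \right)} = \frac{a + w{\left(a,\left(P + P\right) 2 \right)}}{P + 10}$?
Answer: $- \frac{2796121}{80} \approx -34952.0$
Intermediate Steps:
$H{\left(N,z \right)} = N - N z$
$w{\left(n,s \right)} = -3 + s$ ($w{\left(n,s \right)} = s - 3 = -3 + s$)
$D{\left(a,P \right)} = \frac{-3 + a + 4 P}{10 + P}$ ($D{\left(a,P \right)} = \frac{a + \left(-3 + \left(P + P\right) 2\right)}{P + 10} = \frac{a + \left(-3 + 2 P 2\right)}{10 + P} = \frac{a + \left(-3 + 4 P\right)}{10 + P} = \frac{-3 + a + 4 P}{10 + P}$)
$\left(-32134 + D{\left(82,70 \right)}\right) + H{\left(-166,-16 \right)} = \left(-32134 + \frac{-3 + 82 + 4 \cdot 70}{10 + 70}\right) - 166 \left(1 - -16\right) = \left(-32134 + \frac{-3 + 82 + 280}{80}\right) - 166 \left(1 + 16\right) = \left(-32134 + \frac{1}{80} \cdot 359\right) - 2822 = \left(-32134 + \frac{359}{80}\right) - 2822 = - \frac{2570361}{80} - 2822 = - \frac{2796121}{80}$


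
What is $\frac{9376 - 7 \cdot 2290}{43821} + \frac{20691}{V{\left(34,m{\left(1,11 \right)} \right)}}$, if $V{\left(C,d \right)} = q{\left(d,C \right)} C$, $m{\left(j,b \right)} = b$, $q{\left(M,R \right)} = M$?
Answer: $\frac{27400355}{496638} \approx 55.172$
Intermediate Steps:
$V{\left(C,d \right)} = C d$ ($V{\left(C,d \right)} = d C = C d$)
$\frac{9376 - 7 \cdot 2290}{43821} + \frac{20691}{V{\left(34,m{\left(1,11 \right)} \right)}} = \frac{9376 - 7 \cdot 2290}{43821} + \frac{20691}{34 \cdot 11} = \left(9376 - 16030\right) \frac{1}{43821} + \frac{20691}{374} = \left(9376 - 16030\right) \frac{1}{43821} + 20691 \cdot \frac{1}{374} = \left(-6654\right) \frac{1}{43821} + \frac{1881}{34} = - \frac{2218}{14607} + \frac{1881}{34} = \frac{27400355}{496638}$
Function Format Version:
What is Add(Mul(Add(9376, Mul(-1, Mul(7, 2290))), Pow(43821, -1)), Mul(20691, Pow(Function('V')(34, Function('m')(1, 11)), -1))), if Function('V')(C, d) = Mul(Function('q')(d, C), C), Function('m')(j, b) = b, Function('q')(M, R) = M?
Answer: Rational(27400355, 496638) ≈ 55.172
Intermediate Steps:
Function('V')(C, d) = Mul(C, d) (Function('V')(C, d) = Mul(d, C) = Mul(C, d))
Add(Mul(Add(9376, Mul(-1, Mul(7, 2290))), Pow(43821, -1)), Mul(20691, Pow(Function('V')(34, Function('m')(1, 11)), -1))) = Add(Mul(Add(9376, Mul(-1, Mul(7, 2290))), Pow(43821, -1)), Mul(20691, Pow(Mul(34, 11), -1))) = Add(Mul(Add(9376, Mul(-1, 16030)), Rational(1, 43821)), Mul(20691, Pow(374, -1))) = Add(Mul(Add(9376, -16030), Rational(1, 43821)), Mul(20691, Rational(1, 374))) = Add(Mul(-6654, Rational(1, 43821)), Rational(1881, 34)) = Add(Rational(-2218, 14607), Rational(1881, 34)) = Rational(27400355, 496638)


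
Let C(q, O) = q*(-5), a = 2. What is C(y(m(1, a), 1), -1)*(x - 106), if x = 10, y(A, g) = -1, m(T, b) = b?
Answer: -480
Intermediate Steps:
C(q, O) = -5*q
C(y(m(1, a), 1), -1)*(x - 106) = (-5*(-1))*(10 - 106) = 5*(-96) = -480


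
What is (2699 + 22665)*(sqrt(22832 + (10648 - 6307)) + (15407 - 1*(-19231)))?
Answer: 878558232 + 25364*sqrt(27173) ≈ 8.8274e+8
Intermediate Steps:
(2699 + 22665)*(sqrt(22832 + (10648 - 6307)) + (15407 - 1*(-19231))) = 25364*(sqrt(22832 + 4341) + (15407 + 19231)) = 25364*(sqrt(27173) + 34638) = 25364*(34638 + sqrt(27173)) = 878558232 + 25364*sqrt(27173)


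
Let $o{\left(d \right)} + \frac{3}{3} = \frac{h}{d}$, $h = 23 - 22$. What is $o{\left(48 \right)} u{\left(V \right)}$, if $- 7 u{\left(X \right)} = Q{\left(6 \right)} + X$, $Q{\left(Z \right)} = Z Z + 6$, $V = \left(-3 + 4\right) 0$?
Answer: $\frac{47}{8} \approx 5.875$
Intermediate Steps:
$V = 0$ ($V = 1 \cdot 0 = 0$)
$Q{\left(Z \right)} = 6 + Z^{2}$ ($Q{\left(Z \right)} = Z^{2} + 6 = 6 + Z^{2}$)
$u{\left(X \right)} = -6 - \frac{X}{7}$ ($u{\left(X \right)} = - \frac{\left(6 + 6^{2}\right) + X}{7} = - \frac{\left(6 + 36\right) + X}{7} = - \frac{42 + X}{7} = -6 - \frac{X}{7}$)
$h = 1$
$o{\left(d \right)} = -1 + \frac{1}{d}$ ($o{\left(d \right)} = -1 + 1 \frac{1}{d} = -1 + \frac{1}{d}$)
$o{\left(48 \right)} u{\left(V \right)} = \frac{1 - 48}{48} \left(-6 - 0\right) = \frac{1 - 48}{48} \left(-6 + 0\right) = \frac{1}{48} \left(-47\right) \left(-6\right) = \left(- \frac{47}{48}\right) \left(-6\right) = \frac{47}{8}$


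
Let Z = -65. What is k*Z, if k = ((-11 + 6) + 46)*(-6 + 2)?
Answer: 10660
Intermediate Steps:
k = -164 (k = (-5 + 46)*(-4) = 41*(-4) = -164)
k*Z = -164*(-65) = 10660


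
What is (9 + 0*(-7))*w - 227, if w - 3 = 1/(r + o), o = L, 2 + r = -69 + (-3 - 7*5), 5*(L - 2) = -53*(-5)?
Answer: -1201/6 ≈ -200.17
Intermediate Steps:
L = 55 (L = 2 + (-53*(-5))/5 = 2 + (1/5)*265 = 2 + 53 = 55)
r = -109 (r = -2 + (-69 + (-3 - 7*5)) = -2 + (-69 + (-3 - 35)) = -2 + (-69 - 38) = -2 - 107 = -109)
o = 55
w = 161/54 (w = 3 + 1/(-109 + 55) = 3 + 1/(-54) = 3 - 1/54 = 161/54 ≈ 2.9815)
(9 + 0*(-7))*w - 227 = (9 + 0*(-7))*(161/54) - 227 = (9 + 0)*(161/54) - 227 = 9*(161/54) - 227 = 161/6 - 227 = -1201/6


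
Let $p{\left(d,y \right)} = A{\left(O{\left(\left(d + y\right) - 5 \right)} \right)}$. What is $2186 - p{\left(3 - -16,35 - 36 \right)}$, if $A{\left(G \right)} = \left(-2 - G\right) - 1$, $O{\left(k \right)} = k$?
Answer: $2202$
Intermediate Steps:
$A{\left(G \right)} = -3 - G$ ($A{\left(G \right)} = \left(-2 - G\right) - 1 = -3 - G$)
$p{\left(d,y \right)} = 2 - d - y$ ($p{\left(d,y \right)} = -3 - \left(\left(d + y\right) - 5\right) = -3 - \left(-5 + d + y\right) = 2 - d - y$)
$2186 - p{\left(3 - -16,35 - 36 \right)} = 2186 - \left(2 - \left(3 - -16\right) - \left(35 - 36\right)\right) = 2186 - \left(2 - \left(3 + 16\right) - \left(35 - 36\right)\right) = 2186 - \left(2 - 19 - -1\right) = 2186 - \left(2 - 19 + 1\right) = 2186 - -16 = 2186 + 16 = 2202$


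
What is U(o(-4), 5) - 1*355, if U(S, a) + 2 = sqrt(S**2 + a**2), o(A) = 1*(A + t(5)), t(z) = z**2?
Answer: -357 + sqrt(466) ≈ -335.41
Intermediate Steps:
o(A) = 25 + A (o(A) = 1*(A + 5**2) = 1*(A + 25) = 1*(25 + A) = 25 + A)
U(S, a) = -2 + sqrt(S**2 + a**2)
U(o(-4), 5) - 1*355 = (-2 + sqrt((25 - 4)**2 + 5**2)) - 1*355 = (-2 + sqrt(21**2 + 25)) - 355 = (-2 + sqrt(441 + 25)) - 355 = (-2 + sqrt(466)) - 355 = -357 + sqrt(466)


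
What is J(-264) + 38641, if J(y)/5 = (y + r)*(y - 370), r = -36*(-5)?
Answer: 304921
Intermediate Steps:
r = 180
J(y) = 5*(-370 + y)*(180 + y) (J(y) = 5*((y + 180)*(y - 370)) = 5*((180 + y)*(-370 + y)) = 5*((-370 + y)*(180 + y)) = 5*(-370 + y)*(180 + y))
J(-264) + 38641 = (-333000 - 950*(-264) + 5*(-264)**2) + 38641 = (-333000 + 250800 + 5*69696) + 38641 = (-333000 + 250800 + 348480) + 38641 = 266280 + 38641 = 304921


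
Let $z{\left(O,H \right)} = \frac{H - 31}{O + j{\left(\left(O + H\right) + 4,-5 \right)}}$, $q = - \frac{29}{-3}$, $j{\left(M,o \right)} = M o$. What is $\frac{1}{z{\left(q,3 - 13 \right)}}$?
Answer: $\frac{26}{123} \approx 0.21138$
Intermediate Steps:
$q = \frac{29}{3}$ ($q = \left(-29\right) \left(- \frac{1}{3}\right) = \frac{29}{3} \approx 9.6667$)
$z{\left(O,H \right)} = \frac{-31 + H}{-20 - 5 H - 4 O}$ ($z{\left(O,H \right)} = \frac{H - 31}{O + \left(\left(O + H\right) + 4\right) \left(-5\right)} = \frac{-31 + H}{O + \left(\left(H + O\right) + 4\right) \left(-5\right)} = \frac{-31 + H}{O + \left(4 + H + O\right) \left(-5\right)} = \frac{-31 + H}{O - \left(20 + 5 H + 5 O\right)} = \frac{-31 + H}{-20 - 5 H - 4 O}$)
$\frac{1}{z{\left(q,3 - 13 \right)}} = \frac{1}{\frac{1}{20 + 4 \cdot \frac{29}{3} + 5 \left(3 - 13\right)} \left(31 - \left(3 - 13\right)\right)} = \frac{1}{\frac{1}{20 + \frac{116}{3} + 5 \left(-10\right)} \left(31 - -10\right)} = \frac{1}{\frac{1}{20 + \frac{116}{3} - 50} \left(31 + 10\right)} = \frac{1}{\frac{1}{\frac{26}{3}} \cdot 41} = \frac{1}{\frac{3}{26} \cdot 41} = \frac{1}{\frac{123}{26}} = \frac{26}{123}$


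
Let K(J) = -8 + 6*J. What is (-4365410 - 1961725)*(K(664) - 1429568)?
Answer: 9019913038920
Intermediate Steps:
(-4365410 - 1961725)*(K(664) - 1429568) = (-4365410 - 1961725)*((-8 + 6*664) - 1429568) = -6327135*((-8 + 3984) - 1429568) = -6327135*(3976 - 1429568) = -6327135*(-1425592) = 9019913038920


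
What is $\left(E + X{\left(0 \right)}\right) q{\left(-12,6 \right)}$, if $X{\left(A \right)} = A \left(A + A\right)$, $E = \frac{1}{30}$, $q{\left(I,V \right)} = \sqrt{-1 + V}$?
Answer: $\frac{\sqrt{5}}{30} \approx 0.074536$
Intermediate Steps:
$E = \frac{1}{30} \approx 0.033333$
$X{\left(A \right)} = 2 A^{2}$ ($X{\left(A \right)} = A 2 A = 2 A^{2}$)
$\left(E + X{\left(0 \right)}\right) q{\left(-12,6 \right)} = \left(\frac{1}{30} + 2 \cdot 0^{2}\right) \sqrt{-1 + 6} = \left(\frac{1}{30} + 2 \cdot 0\right) \sqrt{5} = \left(\frac{1}{30} + 0\right) \sqrt{5} = \frac{\sqrt{5}}{30}$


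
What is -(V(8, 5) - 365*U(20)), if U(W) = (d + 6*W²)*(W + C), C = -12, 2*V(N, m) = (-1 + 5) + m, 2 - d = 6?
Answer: 13992631/2 ≈ 6.9963e+6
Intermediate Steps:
d = -4 (d = 2 - 1*6 = 2 - 6 = -4)
V(N, m) = 2 + m/2 (V(N, m) = ((-1 + 5) + m)/2 = (4 + m)/2 = 2 + m/2)
U(W) = (-12 + W)*(-4 + 6*W²) (U(W) = (-4 + 6*W²)*(W - 12) = (-4 + 6*W²)*(-12 + W) = (-12 + W)*(-4 + 6*W²))
-(V(8, 5) - 365*U(20)) = -((2 + (½)*5) - 365*(48 - 72*20² - 4*20 + 6*20³)) = -((2 + 5/2) - 365*(48 - 72*400 - 80 + 6*8000)) = -(9/2 - 365*(48 - 28800 - 80 + 48000)) = -(9/2 - 365*19168) = -(9/2 - 6996320) = -1*(-13992631/2) = 13992631/2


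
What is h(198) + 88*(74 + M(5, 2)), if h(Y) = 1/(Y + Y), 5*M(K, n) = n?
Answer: 12963461/1980 ≈ 6547.2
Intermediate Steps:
M(K, n) = n/5
h(Y) = 1/(2*Y)
h(198) + 88*(74 + M(5, 2)) = (½)/198 + 88*(74 + (⅕)*2) = (½)*(1/198) + 88*(74 + ⅖) = 1/396 + 88*(372/5) = 1/396 + 32736/5 = 12963461/1980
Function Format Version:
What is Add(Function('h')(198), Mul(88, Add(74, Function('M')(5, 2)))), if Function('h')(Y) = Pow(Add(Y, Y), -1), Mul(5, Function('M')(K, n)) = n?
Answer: Rational(12963461, 1980) ≈ 6547.2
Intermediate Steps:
Function('M')(K, n) = Mul(Rational(1, 5), n)
Function('h')(Y) = Mul(Rational(1, 2), Pow(Y, -1)) (Function('h')(Y) = Pow(Mul(2, Y), -1) = Mul(Rational(1, 2), Pow(Y, -1)))
Add(Function('h')(198), Mul(88, Add(74, Function('M')(5, 2)))) = Add(Mul(Rational(1, 2), Pow(198, -1)), Mul(88, Add(74, Mul(Rational(1, 5), 2)))) = Add(Mul(Rational(1, 2), Rational(1, 198)), Mul(88, Add(74, Rational(2, 5)))) = Add(Rational(1, 396), Mul(88, Rational(372, 5))) = Add(Rational(1, 396), Rational(32736, 5)) = Rational(12963461, 1980)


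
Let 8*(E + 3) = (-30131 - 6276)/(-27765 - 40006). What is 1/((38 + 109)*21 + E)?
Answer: 542168/1672082519 ≈ 0.00032425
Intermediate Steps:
E = -1590097/542168 (E = -3 + ((-30131 - 6276)/(-27765 - 40006))/8 = -3 + (-36407/(-67771))/8 = -3 + (-36407*(-1/67771))/8 = -3 + (⅛)*(36407/67771) = -3 + 36407/542168 = -1590097/542168 ≈ -2.9328)
1/((38 + 109)*21 + E) = 1/((38 + 109)*21 - 1590097/542168) = 1/(147*21 - 1590097/542168) = 1/(3087 - 1590097/542168) = 1/(1672082519/542168) = 542168/1672082519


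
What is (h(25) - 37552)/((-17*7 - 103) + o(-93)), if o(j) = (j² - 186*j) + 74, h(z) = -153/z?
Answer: -938953/644975 ≈ -1.4558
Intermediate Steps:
o(j) = 74 + j² - 186*j
(h(25) - 37552)/((-17*7 - 103) + o(-93)) = (-153/25 - 37552)/((-17*7 - 103) + (74 + (-93)² - 186*(-93))) = (-153*1/25 - 37552)/((-119 - 103) + (74 + 8649 + 17298)) = (-153/25 - 37552)/(-222 + 26021) = -938953/25/25799 = -938953/25*1/25799 = -938953/644975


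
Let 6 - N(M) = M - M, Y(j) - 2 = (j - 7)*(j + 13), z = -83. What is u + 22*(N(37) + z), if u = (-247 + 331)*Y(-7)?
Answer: -8582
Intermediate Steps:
Y(j) = 2 + (-7 + j)*(13 + j) (Y(j) = 2 + (j - 7)*(j + 13) = 2 + (-7 + j)*(13 + j))
N(M) = 6 (N(M) = 6 - (M - M) = 6 - 1*0 = 6 + 0 = 6)
u = -6888 (u = (-247 + 331)*(-89 + (-7)² + 6*(-7)) = 84*(-89 + 49 - 42) = 84*(-82) = -6888)
u + 22*(N(37) + z) = -6888 + 22*(6 - 83) = -6888 + 22*(-77) = -6888 - 1694 = -8582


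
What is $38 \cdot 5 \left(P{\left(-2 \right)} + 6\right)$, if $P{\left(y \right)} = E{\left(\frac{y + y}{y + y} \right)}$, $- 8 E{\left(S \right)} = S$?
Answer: $\frac{4465}{4} \approx 1116.3$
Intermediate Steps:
$E{\left(S \right)} = - \frac{S}{8}$
$P{\left(y \right)} = - \frac{1}{8}$ ($P{\left(y \right)} = - \frac{\left(y + y\right) \frac{1}{y + y}}{8} = - \frac{2 y \frac{1}{2 y}}{8} = \left(- \frac{1}{8}\right) 1 = - \frac{1}{8}$)
$38 \cdot 5 \left(P{\left(-2 \right)} + 6\right) = 38 \cdot 5 \left(- \frac{1}{8} + 6\right) = 38 \cdot 5 \cdot \frac{47}{8} = 38 \cdot \frac{235}{8} = \frac{4465}{4}$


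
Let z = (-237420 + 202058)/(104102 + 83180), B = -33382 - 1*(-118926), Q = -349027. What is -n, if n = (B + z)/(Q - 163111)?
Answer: 8010408023/47957114458 ≈ 0.16703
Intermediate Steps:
B = 85544 (B = -33382 + 118926 = 85544)
z = -17681/93641 (z = -35362/187282 = -35362*1/187282 = -17681/93641 ≈ -0.18882)
n = -8010408023/47957114458 (n = (85544 - 17681/93641)/(-349027 - 163111) = (8010408023/93641)/(-512138) = (8010408023/93641)*(-1/512138) = -8010408023/47957114458 ≈ -0.16703)
-n = -1*(-8010408023/47957114458) = 8010408023/47957114458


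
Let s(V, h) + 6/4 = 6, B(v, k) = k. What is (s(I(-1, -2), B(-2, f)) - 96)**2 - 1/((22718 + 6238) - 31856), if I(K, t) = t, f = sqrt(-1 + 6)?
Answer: 12139763/1450 ≈ 8372.3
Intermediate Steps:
f = sqrt(5) ≈ 2.2361
s(V, h) = 9/2 (s(V, h) = -3/2 + 6 = 9/2)
(s(I(-1, -2), B(-2, f)) - 96)**2 - 1/((22718 + 6238) - 31856) = (9/2 - 96)**2 - 1/((22718 + 6238) - 31856) = (-183/2)**2 - 1/(28956 - 31856) = 33489/4 - 1/(-2900) = 33489/4 - 1*(-1/2900) = 33489/4 + 1/2900 = 12139763/1450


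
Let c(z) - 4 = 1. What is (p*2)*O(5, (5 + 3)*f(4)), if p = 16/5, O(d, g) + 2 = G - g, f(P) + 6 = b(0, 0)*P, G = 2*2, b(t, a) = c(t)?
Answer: -704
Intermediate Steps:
c(z) = 5 (c(z) = 4 + 1 = 5)
b(t, a) = 5
G = 4
f(P) = -6 + 5*P
O(d, g) = 2 - g (O(d, g) = -2 + (4 - g) = 2 - g)
p = 16/5 (p = 16*(⅕) = 16/5 ≈ 3.2000)
(p*2)*O(5, (5 + 3)*f(4)) = ((16/5)*2)*(2 - (5 + 3)*(-6 + 5*4)) = 32*(2 - 8*(-6 + 20))/5 = 32*(2 - 8*14)/5 = 32*(2 - 1*112)/5 = 32*(2 - 112)/5 = (32/5)*(-110) = -704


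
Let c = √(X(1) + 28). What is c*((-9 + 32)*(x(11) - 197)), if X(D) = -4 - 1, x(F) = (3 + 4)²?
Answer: -3404*√23 ≈ -16325.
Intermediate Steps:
x(F) = 49 (x(F) = 7² = 49)
X(D) = -5
c = √23 (c = √(-5 + 28) = √23 ≈ 4.7958)
c*((-9 + 32)*(x(11) - 197)) = √23*((-9 + 32)*(49 - 197)) = √23*(23*(-148)) = √23*(-3404) = -3404*√23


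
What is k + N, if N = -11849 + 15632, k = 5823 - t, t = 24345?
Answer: -14739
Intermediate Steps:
k = -18522 (k = 5823 - 1*24345 = 5823 - 24345 = -18522)
N = 3783
k + N = -18522 + 3783 = -14739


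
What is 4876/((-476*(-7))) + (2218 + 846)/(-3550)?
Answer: 887569/1478575 ≈ 0.60029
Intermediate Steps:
4876/((-476*(-7))) + (2218 + 846)/(-3550) = 4876/3332 + 3064*(-1/3550) = 4876*(1/3332) - 1532/1775 = 1219/833 - 1532/1775 = 887569/1478575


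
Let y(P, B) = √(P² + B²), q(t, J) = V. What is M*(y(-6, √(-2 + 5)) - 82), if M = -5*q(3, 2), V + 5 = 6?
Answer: 410 - 5*√39 ≈ 378.77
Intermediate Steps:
V = 1 (V = -5 + 6 = 1)
q(t, J) = 1
M = -5 (M = -5*1 = -5)
y(P, B) = √(B² + P²)
M*(y(-6, √(-2 + 5)) - 82) = -5*(√((√(-2 + 5))² + (-6)²) - 82) = -5*(√((√3)² + 36) - 82) = -5*(√(3 + 36) - 82) = -5*(√39 - 82) = -5*(-82 + √39) = 410 - 5*√39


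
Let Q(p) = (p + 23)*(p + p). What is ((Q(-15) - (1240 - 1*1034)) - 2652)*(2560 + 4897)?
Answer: -23101786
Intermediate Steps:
Q(p) = 2*p*(23 + p) (Q(p) = (23 + p)*(2*p) = 2*p*(23 + p))
((Q(-15) - (1240 - 1*1034)) - 2652)*(2560 + 4897) = ((2*(-15)*(23 - 15) - (1240 - 1*1034)) - 2652)*(2560 + 4897) = ((2*(-15)*8 - (1240 - 1034)) - 2652)*7457 = ((-240 - 1*206) - 2652)*7457 = ((-240 - 206) - 2652)*7457 = (-446 - 2652)*7457 = -3098*7457 = -23101786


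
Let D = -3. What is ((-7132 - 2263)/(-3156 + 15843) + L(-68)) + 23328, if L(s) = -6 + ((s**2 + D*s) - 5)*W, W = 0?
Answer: 295876819/12687 ≈ 23321.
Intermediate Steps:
L(s) = -6 (L(s) = -6 + ((s**2 - 3*s) - 5)*0 = -6 + (-5 + s**2 - 3*s)*0 = -6 + 0 = -6)
((-7132 - 2263)/(-3156 + 15843) + L(-68)) + 23328 = ((-7132 - 2263)/(-3156 + 15843) - 6) + 23328 = (-9395/12687 - 6) + 23328 = -85517/12687 + 23328 = 295876819/12687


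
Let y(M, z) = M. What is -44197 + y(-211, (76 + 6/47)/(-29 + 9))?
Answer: -44408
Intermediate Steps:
-44197 + y(-211, (76 + 6/47)/(-29 + 9)) = -44197 - 211 = -44408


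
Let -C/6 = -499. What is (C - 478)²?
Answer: 6330256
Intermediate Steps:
C = 2994 (C = -6*(-499) = 2994)
(C - 478)² = (2994 - 478)² = 2516² = 6330256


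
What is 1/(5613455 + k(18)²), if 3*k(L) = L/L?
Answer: 9/50521096 ≈ 1.7814e-7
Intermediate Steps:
k(L) = ⅓ (k(L) = (L/L)/3 = (⅓)*1 = ⅓)
1/(5613455 + k(18)²) = 1/(5613455 + (⅓)²) = 1/(5613455 + ⅑) = 1/(50521096/9) = 9/50521096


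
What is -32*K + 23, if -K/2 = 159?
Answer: 10199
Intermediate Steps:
K = -318 (K = -2*159 = -318)
-32*K + 23 = -32*(-318) + 23 = 10176 + 23 = 10199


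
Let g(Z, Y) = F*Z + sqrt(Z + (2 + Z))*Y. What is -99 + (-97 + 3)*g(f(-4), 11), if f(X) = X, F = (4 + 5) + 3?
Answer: 4413 - 1034*I*sqrt(6) ≈ 4413.0 - 2532.8*I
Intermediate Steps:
F = 12 (F = 9 + 3 = 12)
g(Z, Y) = 12*Z + Y*sqrt(2 + 2*Z) (g(Z, Y) = 12*Z + sqrt(Z + (2 + Z))*Y = 12*Z + sqrt(2 + 2*Z)*Y = 12*Z + Y*sqrt(2 + 2*Z))
-99 + (-97 + 3)*g(f(-4), 11) = -99 + (-97 + 3)*(12*(-4) + 11*sqrt(2 + 2*(-4))) = -99 - 94*(-48 + 11*sqrt(2 - 8)) = -99 - 94*(-48 + 11*sqrt(-6)) = -99 - 94*(-48 + 11*(I*sqrt(6))) = -99 - 94*(-48 + 11*I*sqrt(6)) = -99 + (4512 - 1034*I*sqrt(6)) = 4413 - 1034*I*sqrt(6)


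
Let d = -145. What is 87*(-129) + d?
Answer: -11368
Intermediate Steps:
87*(-129) + d = 87*(-129) - 145 = -11223 - 145 = -11368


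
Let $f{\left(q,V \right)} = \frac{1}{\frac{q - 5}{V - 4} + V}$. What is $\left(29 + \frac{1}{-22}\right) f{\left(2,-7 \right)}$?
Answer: $- \frac{637}{148} \approx -4.3041$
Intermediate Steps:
$f{\left(q,V \right)} = \frac{1}{V + \frac{-5 + q}{-4 + V}}$ ($f{\left(q,V \right)} = \frac{1}{\frac{-5 + q}{-4 + V} + V} = \frac{1}{V + \frac{-5 + q}{-4 + V}}$)
$\left(29 + \frac{1}{-22}\right) f{\left(2,-7 \right)} = \left(29 + \frac{1}{-22}\right) \frac{-4 - 7}{-5 + 2 + \left(-7\right)^{2} - -28} = \left(29 - \frac{1}{22}\right) \frac{1}{-5 + 2 + 49 + 28} \left(-11\right) = \frac{637 \cdot \frac{1}{74} \left(-11\right)}{22} = \frac{637}{22} \left(- \frac{11}{74}\right) = - \frac{637}{148}$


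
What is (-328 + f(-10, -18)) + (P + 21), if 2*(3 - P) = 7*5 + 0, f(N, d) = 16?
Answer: -611/2 ≈ -305.50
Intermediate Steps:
P = -29/2 (P = 3 - (7*5 + 0)/2 = 3 - (35 + 0)/2 = 3 - ½*35 = 3 - 35/2 = -29/2 ≈ -14.500)
(-328 + f(-10, -18)) + (P + 21) = (-328 + 16) + (-29/2 + 21) = -312 + 13/2 = -611/2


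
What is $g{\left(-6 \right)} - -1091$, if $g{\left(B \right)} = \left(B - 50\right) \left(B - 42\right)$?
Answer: $3779$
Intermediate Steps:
$g{\left(B \right)} = \left(-50 + B\right) \left(-42 + B\right)$
$g{\left(-6 \right)} - -1091 = \left(2100 + \left(-6\right)^{2} - -552\right) - -1091 = \left(2100 + 36 + 552\right) + 1091 = 2688 + 1091 = 3779$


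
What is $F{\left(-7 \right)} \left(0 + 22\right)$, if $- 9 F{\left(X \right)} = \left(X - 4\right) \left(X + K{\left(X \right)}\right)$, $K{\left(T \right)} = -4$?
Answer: $- \frac{2662}{9} \approx -295.78$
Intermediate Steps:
$F{\left(X \right)} = - \frac{\left(-4 + X\right)^{2}}{9}$ ($F{\left(X \right)} = - \frac{\left(X - 4\right) \left(X - 4\right)}{9} = - \frac{\left(-4 + X\right) \left(-4 + X\right)}{9} = - \frac{\left(-4 + X\right)^{2}}{9}$)
$F{\left(-7 \right)} \left(0 + 22\right) = \left(- \frac{16}{9} - \frac{\left(-7\right)^{2}}{9} + \frac{8}{9} \left(-7\right)\right) \left(0 + 22\right) = \left(- \frac{16}{9} - \frac{49}{9} - \frac{56}{9}\right) 22 = \left(- \frac{121}{9}\right) 22 = - \frac{2662}{9}$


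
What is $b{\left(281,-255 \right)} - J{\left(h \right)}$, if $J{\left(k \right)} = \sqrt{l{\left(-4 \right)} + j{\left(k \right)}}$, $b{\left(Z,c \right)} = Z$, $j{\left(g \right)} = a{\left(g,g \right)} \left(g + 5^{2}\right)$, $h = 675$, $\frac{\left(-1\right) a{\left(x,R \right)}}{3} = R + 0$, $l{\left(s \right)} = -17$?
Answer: $281 - i \sqrt{1417517} \approx 281.0 - 1190.6 i$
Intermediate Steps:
$a{\left(x,R \right)} = - 3 R$ ($a{\left(x,R \right)} = - 3 \left(R + 0\right) = - 3 R$)
$j{\left(g \right)} = - 3 g \left(25 + g\right)$ ($j{\left(g \right)} = - 3 g \left(g + 5^{2}\right) = - 3 g \left(g + 25\right) = - 3 g \left(25 + g\right)$)
$J{\left(k \right)} = \sqrt{-17 - 3 k \left(25 + k\right)}$
$b{\left(281,-255 \right)} - J{\left(h \right)} = 281 - \sqrt{-17 - 2025 \left(25 + 675\right)} = 281 - \sqrt{-17 - 2025 \cdot 700} = 281 - \sqrt{-17 - 1417500} = 281 - \sqrt{-1417517} = 281 - i \sqrt{1417517}$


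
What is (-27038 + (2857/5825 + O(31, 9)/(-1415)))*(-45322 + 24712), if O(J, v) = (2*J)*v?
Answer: 183722934003858/329695 ≈ 5.5725e+8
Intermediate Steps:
O(J, v) = 2*J*v
(-27038 + (2857/5825 + O(31, 9)/(-1415)))*(-45322 + 24712) = (-27038 + (2857/5825 + (2*31*9)/(-1415)))*(-45322 + 24712) = (-27038 + (2857*(1/5825) + 558*(-1/1415)))*(-20610) = (-27038 + (2857/5825 - 558/1415))*(-20610) = (-27038 + 158461/1648475)*(-20610) = -44571308589/1648475*(-20610) = 183722934003858/329695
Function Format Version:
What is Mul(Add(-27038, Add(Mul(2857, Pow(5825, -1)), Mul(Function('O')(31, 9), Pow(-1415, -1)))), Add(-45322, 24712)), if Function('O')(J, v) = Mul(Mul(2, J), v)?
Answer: Rational(183722934003858, 329695) ≈ 5.5725e+8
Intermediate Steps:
Function('O')(J, v) = Mul(2, J, v)
Mul(Add(-27038, Add(Mul(2857, Pow(5825, -1)), Mul(Function('O')(31, 9), Pow(-1415, -1)))), Add(-45322, 24712)) = Mul(Add(-27038, Add(Mul(2857, Pow(5825, -1)), Mul(Mul(2, 31, 9), Pow(-1415, -1)))), Add(-45322, 24712)) = Mul(Add(-27038, Add(Mul(2857, Rational(1, 5825)), Mul(558, Rational(-1, 1415)))), -20610) = Mul(Add(-27038, Add(Rational(2857, 5825), Rational(-558, 1415))), -20610) = Mul(Add(-27038, Rational(158461, 1648475)), -20610) = Mul(Rational(-44571308589, 1648475), -20610) = Rational(183722934003858, 329695)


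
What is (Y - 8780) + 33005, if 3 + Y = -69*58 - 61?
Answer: 20159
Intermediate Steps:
Y = -4066 (Y = -3 + (-69*58 - 61) = -3 + (-4002 - 61) = -3 - 4063 = -4066)
(Y - 8780) + 33005 = (-4066 - 8780) + 33005 = -12846 + 33005 = 20159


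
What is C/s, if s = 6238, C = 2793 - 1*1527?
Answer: 633/3119 ≈ 0.20295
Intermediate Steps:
C = 1266 (C = 2793 - 1527 = 1266)
C/s = 1266/6238 = 1266*(1/6238) = 633/3119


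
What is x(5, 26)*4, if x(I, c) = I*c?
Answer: 520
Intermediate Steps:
x(5, 26)*4 = (5*26)*4 = 130*4 = 520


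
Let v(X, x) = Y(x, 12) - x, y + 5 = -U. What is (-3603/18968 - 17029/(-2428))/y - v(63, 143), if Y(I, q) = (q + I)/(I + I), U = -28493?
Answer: 6681837833255263/46903821691584 ≈ 142.46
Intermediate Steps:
Y(I, q) = (I + q)/(2*I) (Y(I, q) = (I + q)/((2*I)) = (I + q)*(1/(2*I)) = (I + q)/(2*I))
y = 28488 (y = -5 - 1*(-28493) = -5 + 28493 = 28488)
v(X, x) = -x + (12 + x)/(2*x) (v(X, x) = (x + 12)/(2*x) - x = (12 + x)/(2*x) - x = -x + (12 + x)/(2*x))
(-3603/18968 - 17029/(-2428))/y - v(63, 143) = (-3603/18968 - 17029/(-2428))/28488 - (½ - 1*143 + 6/143) = (-3603*1/18968 - 17029*(-1/2428))*(1/28488) - (½ - 143 + 6*(1/143)) = (-3603/18968 + 17029/2428)*(1/28488) - (½ - 143 + 6/143) = (78564497/11513576)*(1/28488) - 1*(-40743/286) = 78564497/327998753088 + 40743/286 = 6681837833255263/46903821691584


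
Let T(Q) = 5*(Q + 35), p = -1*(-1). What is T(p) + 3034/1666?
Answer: 151457/833 ≈ 181.82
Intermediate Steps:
p = 1
T(Q) = 175 + 5*Q (T(Q) = 5*(35 + Q) = 175 + 5*Q)
T(p) + 3034/1666 = (175 + 5*1) + 3034/1666 = (175 + 5) + 3034*(1/1666) = 180 + 1517/833 = 151457/833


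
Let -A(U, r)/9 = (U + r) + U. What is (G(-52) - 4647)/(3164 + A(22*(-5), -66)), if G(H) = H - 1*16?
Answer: -4715/5738 ≈ -0.82171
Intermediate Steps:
A(U, r) = -18*U - 9*r (A(U, r) = -9*((U + r) + U) = -9*(r + 2*U) = -18*U - 9*r)
G(H) = -16 + H (G(H) = H - 16 = -16 + H)
(G(-52) - 4647)/(3164 + A(22*(-5), -66)) = ((-16 - 52) - 4647)/(3164 + (-396*(-5) - 9*(-66))) = (-68 - 4647)/(3164 + (-18*(-110) + 594)) = -4715/(3164 + (1980 + 594)) = -4715/(3164 + 2574) = -4715/5738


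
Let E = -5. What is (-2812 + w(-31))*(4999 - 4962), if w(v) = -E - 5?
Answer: -104044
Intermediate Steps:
w(v) = 0 (w(v) = -1*(-5) - 5 = 5 - 5 = 0)
(-2812 + w(-31))*(4999 - 4962) = (-2812 + 0)*(4999 - 4962) = -2812*37 = -104044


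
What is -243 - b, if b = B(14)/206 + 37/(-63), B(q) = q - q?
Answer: -15272/63 ≈ -242.41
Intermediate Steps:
B(q) = 0
b = -37/63 (b = 0/206 + 37/(-63) = 0*(1/206) + 37*(-1/63) = 0 - 37/63 = -37/63 ≈ -0.58730)
-243 - b = -243 - 1*(-37/63) = -243 + 37/63 = -15272/63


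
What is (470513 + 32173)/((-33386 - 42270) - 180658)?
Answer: -83781/42719 ≈ -1.9612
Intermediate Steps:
(470513 + 32173)/((-33386 - 42270) - 180658) = 502686/(-75656 - 180658) = 502686/(-256314) = 502686*(-1/256314) = -83781/42719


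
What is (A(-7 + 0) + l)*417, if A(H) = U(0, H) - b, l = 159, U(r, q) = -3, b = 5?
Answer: 62967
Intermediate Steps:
A(H) = -8 (A(H) = -3 - 1*5 = -3 - 5 = -8)
(A(-7 + 0) + l)*417 = (-8 + 159)*417 = 151*417 = 62967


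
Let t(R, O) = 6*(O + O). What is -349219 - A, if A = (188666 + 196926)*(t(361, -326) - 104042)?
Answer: 41625849549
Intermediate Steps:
t(R, O) = 12*O (t(R, O) = 6*(2*O) = 12*O)
A = -41626198768 (A = (188666 + 196926)*(12*(-326) - 104042) = 385592*(-3912 - 104042) = 385592*(-107954) = -41626198768)
-349219 - A = -349219 - 1*(-41626198768) = -349219 + 41626198768 = 41625849549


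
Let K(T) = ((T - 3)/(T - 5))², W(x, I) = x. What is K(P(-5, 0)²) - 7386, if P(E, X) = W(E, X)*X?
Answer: -184641/25 ≈ -7385.6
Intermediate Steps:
P(E, X) = E*X
K(T) = (-3 + T)²/(-5 + T)² (K(T) = ((-3 + T)/(-5 + T))² = (-3 + T)²/(-5 + T)²)
K(P(-5, 0)²) - 7386 = (-3 + (-5*0)²)²/(-5 + (-5*0)²)² - 7386 = (-3 + 0²)²/(-5 + 0²)² - 7386 = (-3 + 0)²/(-5 + 0)² - 7386 = (-3)²/(-5)² - 7386 = (1/25)*9 - 7386 = 9/25 - 7386 = -184641/25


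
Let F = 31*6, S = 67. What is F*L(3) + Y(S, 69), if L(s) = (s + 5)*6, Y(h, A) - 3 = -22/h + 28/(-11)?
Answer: 6580029/737 ≈ 8928.1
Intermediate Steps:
F = 186
Y(h, A) = 5/11 - 22/h (Y(h, A) = 3 + (-22/h + 28/(-11)) = 3 + (-22/h + 28*(-1/11)) = 3 + (-22/h - 28/11) = 3 + (-28/11 - 22/h) = 5/11 - 22/h)
L(s) = 30 + 6*s (L(s) = (5 + s)*6 = 30 + 6*s)
F*L(3) + Y(S, 69) = 186*(30 + 6*3) + (5/11 - 22/67) = 186*(30 + 18) + (5/11 - 22*1/67) = 186*48 + (5/11 - 22/67) = 8928 + 93/737 = 6580029/737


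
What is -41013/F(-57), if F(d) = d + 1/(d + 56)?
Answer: 41013/58 ≈ 707.12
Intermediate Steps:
F(d) = d + 1/(56 + d)
-41013/F(-57) = -41013*(56 - 57)/(1 + (-57)**2 + 56*(-57)) = -41013*(-1/(1 + 3249 - 3192)) = -41013/((-1*58)) = -41013/(-58) = -41013*(-1/58) = 41013/58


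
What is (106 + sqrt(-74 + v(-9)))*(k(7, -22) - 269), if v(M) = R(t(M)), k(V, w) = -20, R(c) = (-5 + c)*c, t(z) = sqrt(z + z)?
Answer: -30634 - 289*sqrt(-92 - 15*I*sqrt(2)) ≈ -30952.0 + 2790.1*I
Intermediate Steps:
t(z) = sqrt(2)*sqrt(z) (t(z) = sqrt(2*z) = sqrt(2)*sqrt(z))
R(c) = c*(-5 + c)
v(M) = sqrt(2)*sqrt(M)*(-5 + sqrt(2)*sqrt(M)) (v(M) = (sqrt(2)*sqrt(M))*(-5 + sqrt(2)*sqrt(M)) = sqrt(2)*sqrt(M)*(-5 + sqrt(2)*sqrt(M)))
(106 + sqrt(-74 + v(-9)))*(k(7, -22) - 269) = (106 + sqrt(-74 + (2*(-9) - 5*sqrt(2)*sqrt(-9))))*(-20 - 269) = (106 + sqrt(-74 + (-18 - 5*sqrt(2)*3*I)))*(-289) = (106 + sqrt(-74 + (-18 - 15*I*sqrt(2))))*(-289) = (106 + sqrt(-92 - 15*I*sqrt(2)))*(-289) = -30634 - 289*sqrt(-92 - 15*I*sqrt(2))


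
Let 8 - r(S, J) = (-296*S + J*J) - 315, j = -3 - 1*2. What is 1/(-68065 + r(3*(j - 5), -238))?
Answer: -1/133266 ≈ -7.5038e-6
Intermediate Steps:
j = -5 (j = -3 - 2 = -5)
r(S, J) = 323 - J² + 296*S (r(S, J) = 8 - ((-296*S + J*J) - 315) = 8 - ((-296*S + J²) - 315) = 8 - ((J² - 296*S) - 315) = 8 - (-315 + J² - 296*S) = 8 + (315 - J² + 296*S) = 323 - J² + 296*S)
1/(-68065 + r(3*(j - 5), -238)) = 1/(-68065 + (323 - 1*(-238)² + 296*(3*(-5 - 5)))) = 1/(-68065 + (323 - 1*56644 + 296*(3*(-10)))) = 1/(-68065 + (323 - 56644 + 296*(-30))) = 1/(-68065 + (323 - 56644 - 8880)) = 1/(-68065 - 65201) = 1/(-133266) = -1/133266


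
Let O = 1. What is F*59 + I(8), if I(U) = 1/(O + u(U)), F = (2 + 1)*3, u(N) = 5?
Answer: 3187/6 ≈ 531.17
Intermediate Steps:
F = 9 (F = 3*3 = 9)
I(U) = ⅙ (I(U) = 1/(1 + 5) = 1/6 = ⅙)
F*59 + I(8) = 9*59 + ⅙ = 531 + ⅙ = 3187/6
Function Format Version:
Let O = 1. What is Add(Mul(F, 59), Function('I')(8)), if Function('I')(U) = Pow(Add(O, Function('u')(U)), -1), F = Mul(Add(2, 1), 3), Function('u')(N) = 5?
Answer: Rational(3187, 6) ≈ 531.17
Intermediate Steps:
F = 9 (F = Mul(3, 3) = 9)
Function('I')(U) = Rational(1, 6) (Function('I')(U) = Pow(Add(1, 5), -1) = Pow(6, -1) = Rational(1, 6))
Add(Mul(F, 59), Function('I')(8)) = Add(Mul(9, 59), Rational(1, 6)) = Add(531, Rational(1, 6)) = Rational(3187, 6)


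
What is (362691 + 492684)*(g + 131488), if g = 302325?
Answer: 371072794875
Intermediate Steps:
(362691 + 492684)*(g + 131488) = (362691 + 492684)*(302325 + 131488) = 855375*433813 = 371072794875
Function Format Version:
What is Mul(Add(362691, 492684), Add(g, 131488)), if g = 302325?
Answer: 371072794875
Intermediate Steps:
Mul(Add(362691, 492684), Add(g, 131488)) = Mul(Add(362691, 492684), Add(302325, 131488)) = Mul(855375, 433813) = 371072794875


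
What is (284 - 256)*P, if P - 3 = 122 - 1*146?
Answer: -588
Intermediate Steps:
P = -21 (P = 3 + (122 - 1*146) = 3 + (122 - 146) = 3 - 24 = -21)
(284 - 256)*P = (284 - 256)*(-21) = 28*(-21) = -588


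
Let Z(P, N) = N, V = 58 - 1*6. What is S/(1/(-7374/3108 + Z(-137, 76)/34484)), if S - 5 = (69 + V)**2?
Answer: -2095044393/60347 ≈ -34717.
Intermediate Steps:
V = 52 (V = 58 - 6 = 52)
S = 14646 (S = 5 + (69 + 52)**2 = 5 + 121**2 = 5 + 14641 = 14646)
S/(1/(-7374/3108 + Z(-137, 76)/34484)) = 14646/(1/(-7374/3108 + 76/34484)) = 14646/(1/(-7374*1/3108 + 76*(1/34484))) = 14646/(1/(-1229/518 + 19/8621)) = 14646/(1/(-286091/120694)) = 14646/(-120694/286091) = 14646*(-286091/120694) = -2095044393/60347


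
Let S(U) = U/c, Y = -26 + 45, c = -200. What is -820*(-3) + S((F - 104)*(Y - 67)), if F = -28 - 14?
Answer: 60624/25 ≈ 2425.0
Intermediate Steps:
Y = 19
F = -42
S(U) = -U/200 (S(U) = U/(-200) = U*(-1/200) = -U/200)
-820*(-3) + S((F - 104)*(Y - 67)) = -820*(-3) - (-42 - 104)*(19 - 67)/200 = 2460 - (-73)*(-48)/100 = 2460 - 1/200*7008 = 2460 - 876/25 = 60624/25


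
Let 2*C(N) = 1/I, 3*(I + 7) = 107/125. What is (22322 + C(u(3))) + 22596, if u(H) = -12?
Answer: 226206673/5036 ≈ 44918.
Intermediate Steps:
I = -2518/375 (I = -7 + (107/125)/3 = -7 + (107*(1/125))/3 = -7 + (1/3)*(107/125) = -7 + 107/375 = -2518/375 ≈ -6.7147)
C(N) = -375/5036 (C(N) = 1/(2*(-2518/375)) = (1/2)*(-375/2518) = -375/5036)
(22322 + C(u(3))) + 22596 = (22322 - 375/5036) + 22596 = 112413217/5036 + 22596 = 226206673/5036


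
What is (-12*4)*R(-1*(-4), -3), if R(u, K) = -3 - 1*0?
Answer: 144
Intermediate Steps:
R(u, K) = -3 (R(u, K) = -3 + 0 = -3)
(-12*4)*R(-1*(-4), -3) = -12*4*(-3) = -48*(-3) = 144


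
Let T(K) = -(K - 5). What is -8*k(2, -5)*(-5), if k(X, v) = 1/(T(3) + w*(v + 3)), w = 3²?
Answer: -5/2 ≈ -2.5000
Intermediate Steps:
T(K) = 5 - K (T(K) = -(-5 + K) = 5 - K)
w = 9
k(X, v) = 1/(29 + 9*v) (k(X, v) = 1/((5 - 1*3) + 9*(v + 3)) = 1/((5 - 3) + 9*(3 + v)) = 1/(2 + (27 + 9*v)) = 1/(29 + 9*v))
-8*k(2, -5)*(-5) = -8/(29 + 9*(-5))*(-5) = -8/(29 - 45)*(-5) = -8/(-16)*(-5) = -8*(-1/16)*(-5) = (½)*(-5) = -5/2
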